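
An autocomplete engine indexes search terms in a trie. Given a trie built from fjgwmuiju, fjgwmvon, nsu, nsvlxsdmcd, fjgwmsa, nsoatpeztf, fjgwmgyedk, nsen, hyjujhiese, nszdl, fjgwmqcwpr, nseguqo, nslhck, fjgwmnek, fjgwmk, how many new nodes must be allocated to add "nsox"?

1

"nso" is already a path in the trie; the remaining "x" must be added.
So 4 − 3 = 1 new nodes.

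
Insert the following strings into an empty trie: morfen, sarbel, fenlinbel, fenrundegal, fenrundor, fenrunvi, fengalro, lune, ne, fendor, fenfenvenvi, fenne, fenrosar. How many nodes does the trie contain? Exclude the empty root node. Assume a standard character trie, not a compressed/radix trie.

61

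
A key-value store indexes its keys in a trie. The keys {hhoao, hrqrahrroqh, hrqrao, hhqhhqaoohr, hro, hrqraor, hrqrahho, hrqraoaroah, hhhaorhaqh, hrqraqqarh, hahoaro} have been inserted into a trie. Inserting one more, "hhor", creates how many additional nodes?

The longest prefix of "hhor" already in the trie is "hho" (length 3).
New nodes needed: |"hhor"| − 3 = 4 − 3 = 1.

1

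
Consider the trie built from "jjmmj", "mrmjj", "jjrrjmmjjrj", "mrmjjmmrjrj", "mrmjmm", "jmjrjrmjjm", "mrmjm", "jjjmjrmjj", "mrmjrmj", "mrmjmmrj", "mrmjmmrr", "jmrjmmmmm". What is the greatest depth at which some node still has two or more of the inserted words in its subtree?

The deepest shared node is where two words last agree before diverging.
e.g. "mrmjmmrj" and "mrmjmmrr" share the prefix "mrmjmmr" of length 7; no pair shares a longer one.
Longest shared-prefix length: 7

7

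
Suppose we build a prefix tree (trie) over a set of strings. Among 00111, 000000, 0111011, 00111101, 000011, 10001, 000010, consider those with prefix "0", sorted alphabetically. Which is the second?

000010

Filter for "0…" and sort: "000000", "000010", "000011", "00111", "00111101", "0111011"
The 2nd is 000010.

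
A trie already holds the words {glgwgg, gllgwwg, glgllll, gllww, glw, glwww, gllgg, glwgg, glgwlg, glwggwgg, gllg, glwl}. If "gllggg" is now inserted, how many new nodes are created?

Walking "gllggg" from the root, the first 5 characters ("gllgg") follow existing edges; "g" is the first miss.
So 6 − 5 = 1 new nodes.

1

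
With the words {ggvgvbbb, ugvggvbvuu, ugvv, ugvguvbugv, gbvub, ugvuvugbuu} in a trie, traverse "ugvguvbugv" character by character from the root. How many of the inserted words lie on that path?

1

Walk "ugvguvbugv" from the root; an end-of-word marker is hit whenever a stored word is a prefix of "ugvguvbugv".
Prefixes of the query that are stored words: "ugvguvbugv"
Count: 1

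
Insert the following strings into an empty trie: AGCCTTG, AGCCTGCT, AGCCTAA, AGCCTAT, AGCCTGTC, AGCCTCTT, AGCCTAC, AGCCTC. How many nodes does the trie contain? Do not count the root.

Trie structure (* marks end of a word):
(root)
└─ A
   └─ G
      └─ C
         └─ C
            └─ T
               ├─ A
               │  ├─ A *
               │  ├─ C *
               │  └─ T *
               ├─ C *
               │  └─ T
               │     └─ T *
               ├─ G
               │  ├─ C
               │  │  └─ T *
               │  └─ T
               │     └─ C *
               └─ T
                  └─ G *
Counting every labelled node above: 19.

19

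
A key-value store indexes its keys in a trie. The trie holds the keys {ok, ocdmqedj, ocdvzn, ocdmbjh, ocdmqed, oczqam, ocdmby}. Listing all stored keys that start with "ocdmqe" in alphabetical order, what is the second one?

ocdmqedj

Filter for "ocdmqe…" and sort: "ocdmqed", "ocdmqedj"
Position 2: ocdmqedj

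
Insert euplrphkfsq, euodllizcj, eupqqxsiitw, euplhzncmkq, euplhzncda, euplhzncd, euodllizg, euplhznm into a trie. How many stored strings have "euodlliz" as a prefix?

Walk to "euodlliz"; the words in its subtree are exactly those with that prefix.
Matches: "euodllizcj", "euodllizg"
Count: 2

2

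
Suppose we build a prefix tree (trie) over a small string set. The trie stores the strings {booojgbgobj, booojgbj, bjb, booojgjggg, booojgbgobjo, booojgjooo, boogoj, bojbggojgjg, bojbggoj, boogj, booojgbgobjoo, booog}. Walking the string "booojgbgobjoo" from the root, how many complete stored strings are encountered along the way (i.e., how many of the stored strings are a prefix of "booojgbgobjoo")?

Traverse "booojgbgobjoo" character by character; count nodes along the way that are marked as word ends.
Prefixes of the query that are stored words: "booojgbgobj", "booojgbgobjo", "booojgbgobjoo"
Count: 3

3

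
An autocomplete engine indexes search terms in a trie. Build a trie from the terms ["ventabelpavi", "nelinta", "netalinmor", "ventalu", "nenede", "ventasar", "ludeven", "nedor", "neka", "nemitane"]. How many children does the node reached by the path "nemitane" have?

Walk "nemitane" from the root, arriving at one node.
No stored string extends past "nemitane".
That node has 0 child edges.

0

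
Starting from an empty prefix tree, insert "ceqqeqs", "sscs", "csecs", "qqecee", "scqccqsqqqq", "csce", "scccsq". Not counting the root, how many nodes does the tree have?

37

Trie structure (* marks end of a word):
(root)
├─ c
│  ├─ e
│  │  └─ q
│  │     └─ q
│  │        └─ e
│  │           └─ q
│  │              └─ s *
│  └─ s
│     ├─ c
│     │  └─ e *
│     └─ e
│        └─ c
│           └─ s *
├─ q
│  └─ q
│     └─ e
│        └─ c
│           └─ e
│              └─ e *
└─ s
   ├─ c
   │  ├─ c
   │  │  └─ c
   │  │     └─ s
   │  │        └─ q *
   │  └─ q
   │     └─ c
   │        └─ c
   │           └─ q
   │              └─ s
   │                 └─ q
   │                    └─ q
   │                       └─ q
   │                          └─ q *
   └─ s
      └─ c
         └─ s *
Counting every labelled node above: 37.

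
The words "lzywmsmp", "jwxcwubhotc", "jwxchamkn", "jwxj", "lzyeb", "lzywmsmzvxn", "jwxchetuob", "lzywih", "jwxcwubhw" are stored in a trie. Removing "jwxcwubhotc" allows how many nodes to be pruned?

After clearing the end-marker at "jwxcwubhotc", prune upward until reaching a node still needed by another word.
The suffix "otc" (3 nodes) is used only by "jwxcwubhotc"; the node for "jwxcwubh" still has the child "w", so pruning stops there.
Nodes removed: 3

3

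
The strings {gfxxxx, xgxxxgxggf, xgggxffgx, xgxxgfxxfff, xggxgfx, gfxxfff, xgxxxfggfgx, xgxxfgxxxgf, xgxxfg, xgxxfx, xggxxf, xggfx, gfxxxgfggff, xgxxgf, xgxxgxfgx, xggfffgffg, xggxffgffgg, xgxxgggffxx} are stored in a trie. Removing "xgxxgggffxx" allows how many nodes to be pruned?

Walk "xgxxgggffxx" from the leaf back toward the root, removing each node that no remaining word uses.
The suffix "ggffxx" (6 nodes) is used only by "xgxxgggffxx"; the node for "xgxxg" still has the child "f", so pruning stops there.
Nodes removed: 6

6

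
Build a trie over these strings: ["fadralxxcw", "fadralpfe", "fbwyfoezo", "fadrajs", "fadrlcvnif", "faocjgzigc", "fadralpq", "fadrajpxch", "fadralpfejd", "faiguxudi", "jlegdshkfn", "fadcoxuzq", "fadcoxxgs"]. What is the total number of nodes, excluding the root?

70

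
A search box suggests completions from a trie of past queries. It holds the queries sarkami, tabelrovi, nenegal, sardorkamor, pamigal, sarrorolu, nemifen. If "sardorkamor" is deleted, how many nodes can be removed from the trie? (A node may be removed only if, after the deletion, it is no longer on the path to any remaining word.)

8

After clearing the end-marker at "sardorkamor", prune upward until reaching a node still needed by another word.
The suffix "dorkamor" (8 nodes) is used only by "sardorkamor"; the node for "sar" still has the child "k", so pruning stops there.
Nodes removed: 8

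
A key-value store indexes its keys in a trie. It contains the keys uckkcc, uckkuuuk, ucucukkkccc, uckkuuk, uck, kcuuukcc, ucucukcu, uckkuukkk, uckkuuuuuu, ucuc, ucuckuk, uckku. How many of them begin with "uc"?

Traverse to the node for "uc", then collect every word in that subtree.
Matches: "uck", "uckkcc", "uckku", "uckkuuk", "uckkuukkk", "uckkuuuk", "uckkuuuuuu", "ucuc", "ucuckuk", "ucucukcu", "ucucukkkccc"
Count: 11

11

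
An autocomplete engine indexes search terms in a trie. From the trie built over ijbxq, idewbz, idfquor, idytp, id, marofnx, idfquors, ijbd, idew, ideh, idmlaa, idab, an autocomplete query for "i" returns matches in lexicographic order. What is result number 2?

DFS of the "i" subtree visits, in order: "id", "idab", "ideh", "idew", "idewbz", "idfquor", "idfquors", "idmlaa", "idytp", "ijbd", "ijbxq"
The 2nd is idab.

idab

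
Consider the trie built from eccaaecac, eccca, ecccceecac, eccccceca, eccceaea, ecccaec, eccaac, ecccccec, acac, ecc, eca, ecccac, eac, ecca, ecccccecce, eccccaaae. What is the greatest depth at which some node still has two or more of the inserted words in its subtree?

8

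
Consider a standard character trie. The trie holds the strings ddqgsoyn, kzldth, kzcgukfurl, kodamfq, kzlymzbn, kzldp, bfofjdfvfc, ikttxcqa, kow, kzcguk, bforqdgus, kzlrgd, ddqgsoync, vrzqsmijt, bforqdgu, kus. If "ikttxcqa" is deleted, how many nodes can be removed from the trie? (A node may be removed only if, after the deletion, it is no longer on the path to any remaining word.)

8

Walk "ikttxcqa" from the leaf back toward the root, removing each node that no remaining word uses.
No other word shares any prefix with "ikttxcqa", so all 8 of its nodes go.
Nodes removed: 8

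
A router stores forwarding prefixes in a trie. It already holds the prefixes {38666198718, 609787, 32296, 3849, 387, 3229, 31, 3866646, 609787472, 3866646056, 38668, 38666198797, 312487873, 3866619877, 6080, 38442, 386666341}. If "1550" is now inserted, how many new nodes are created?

4

Nothing in the trie begins with "1"; the whole of "1550" is new.
4 − 0 = 4 new nodes.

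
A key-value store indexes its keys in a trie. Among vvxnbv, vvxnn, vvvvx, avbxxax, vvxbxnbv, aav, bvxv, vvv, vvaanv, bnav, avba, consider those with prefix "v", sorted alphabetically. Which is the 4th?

Words with prefix "v", in lexicographic order: "vvaanv", "vvv", "vvvvx", "vvxbxnbv", "vvxnbv", "vvxnn"
Position 4: vvxbxnbv

vvxbxnbv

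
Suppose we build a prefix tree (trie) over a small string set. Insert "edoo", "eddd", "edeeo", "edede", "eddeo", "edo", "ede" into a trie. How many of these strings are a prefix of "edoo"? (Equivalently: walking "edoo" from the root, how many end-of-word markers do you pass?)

2

Walk "edoo" from the root; an end-of-word marker is hit whenever a stored word is a prefix of "edoo".
Prefixes of the query that are stored words: "edo", "edoo"
Count: 2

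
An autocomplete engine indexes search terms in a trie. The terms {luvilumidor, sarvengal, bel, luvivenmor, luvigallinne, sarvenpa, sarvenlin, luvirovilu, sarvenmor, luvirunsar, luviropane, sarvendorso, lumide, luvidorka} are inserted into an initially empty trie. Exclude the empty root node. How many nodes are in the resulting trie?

Trace insertions, counting only characters that open a new branch:
  "luvilumidor" → 11 new (l, u, v, i, l, u, m, i, d, o, r)
  "sarvengal" → 9 new (s, a, r, v, e, n, g, a, l)
  "bel" → 3 new (b, e, l)
  "luvivenmor" → prefix "luvi" already present; 6 new (v, e, n, m, o, r)
  "luvigallinne" → prefix "luvi" already present; 8 new (g, a, l, l, i, n, n, e)
  "sarvenpa" → prefix "sarven" already present; 2 new (p, a)
  "sarvenlin" → prefix "sarven" already present; 3 new (l, i, n)
  "luvirovilu" → prefix "luvi" already present; 6 new (r, o, v, i, l, u)
  "sarvenmor" → prefix "sarven" already present; 3 new (m, o, r)
  "luvirunsar" → prefix "luvir" already present; 5 new (u, n, s, a, r)
  "luviropane" → prefix "luviro" already present; 4 new (p, a, n, e)
  "sarvendorso" → prefix "sarven" already present; 5 new (d, o, r, s, o)
  "lumide" → prefix "lu" already present; 4 new (m, i, d, e)
  "luvidorka" → prefix "luvi" already present; 5 new (d, o, r, k, a)
Total nodes = 11 + 9 + 3 + 6 + 8 + 2 + 3 + 6 + 3 + 5 + 4 + 5 + 4 + 5 = 74

74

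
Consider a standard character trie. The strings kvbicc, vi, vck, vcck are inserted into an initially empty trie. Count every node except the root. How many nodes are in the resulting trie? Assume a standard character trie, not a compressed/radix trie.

Insert word by word; a character creates a node only if that edge doesn't already exist:
  "kvbicc" → 6 new (k, v, b, i, c, c)
  "vi" → 2 new (v, i)
  "vck" → prefix "v" already present; 2 new (c, k)
  "vcck" → prefix "vc" already present; 2 new (c, k)
Total nodes = 6 + 2 + 2 + 2 = 12

12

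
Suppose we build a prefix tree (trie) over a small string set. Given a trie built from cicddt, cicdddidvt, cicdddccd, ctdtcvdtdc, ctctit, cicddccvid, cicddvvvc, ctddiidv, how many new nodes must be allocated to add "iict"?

4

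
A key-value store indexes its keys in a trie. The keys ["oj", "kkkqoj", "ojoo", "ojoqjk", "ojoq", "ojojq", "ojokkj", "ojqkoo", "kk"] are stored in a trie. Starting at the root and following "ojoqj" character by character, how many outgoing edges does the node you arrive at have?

Walk "ojoqj" from the root, arriving at one node.
Distinct next characters after "ojoqj": k.
That node has 1 child edge.

1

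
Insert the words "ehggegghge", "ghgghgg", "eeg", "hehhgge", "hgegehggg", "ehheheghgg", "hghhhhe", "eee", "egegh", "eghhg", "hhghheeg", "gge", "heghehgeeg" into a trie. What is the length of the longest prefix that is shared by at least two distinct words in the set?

Look for the deepest trie node that still has at least two words in its subtree.
e.g. "eee" and "eeg" share the prefix "ee" of length 2; no pair shares a longer one.
Longest shared-prefix length: 2

2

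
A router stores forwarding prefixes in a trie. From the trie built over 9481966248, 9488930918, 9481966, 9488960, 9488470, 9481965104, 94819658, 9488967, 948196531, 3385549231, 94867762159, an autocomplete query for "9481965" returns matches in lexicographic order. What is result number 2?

DFS of the "9481965" subtree visits, in order: "9481965104", "948196531", "94819658"
Position 2: 948196531

948196531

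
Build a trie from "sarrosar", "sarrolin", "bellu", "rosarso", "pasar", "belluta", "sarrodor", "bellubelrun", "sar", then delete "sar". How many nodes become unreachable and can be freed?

0

A node on "sar"'s path can go only if nothing else ends at it or branches off below it.
Every node on "sar" is still needed (e.g. by "sarrosar"), so nothing is freed.
Nodes removed: 0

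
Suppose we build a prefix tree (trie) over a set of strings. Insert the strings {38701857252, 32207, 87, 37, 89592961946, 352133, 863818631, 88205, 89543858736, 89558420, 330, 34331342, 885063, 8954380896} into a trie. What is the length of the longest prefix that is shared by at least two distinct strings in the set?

6

Equivalently: take the maximum, over all pairs, of their longest common prefix length.
"8954380896" and "89543858736" agree on "895438" (6 characters) before diverging; nothing deeper is shared.
Longest shared-prefix length: 6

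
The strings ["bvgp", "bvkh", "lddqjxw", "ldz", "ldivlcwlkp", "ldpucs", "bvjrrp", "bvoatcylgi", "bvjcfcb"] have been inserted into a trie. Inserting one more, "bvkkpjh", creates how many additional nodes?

4

"bvk" is already a path in the trie; the remaining "kpjh" must be added.
New nodes needed: |"bvkkpjh"| − 3 = 7 − 3 = 4.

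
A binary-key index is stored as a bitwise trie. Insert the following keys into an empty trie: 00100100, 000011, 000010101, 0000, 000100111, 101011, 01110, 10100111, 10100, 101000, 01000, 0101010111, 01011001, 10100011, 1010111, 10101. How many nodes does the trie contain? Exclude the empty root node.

Trace insertions, counting only characters that open a new branch:
  "00100100" → 8 new (0, 0, 1, 0, 0, 1, 0, 0)
  "000011" → prefix "00" already present; 4 new (0, 0, 1, 1)
  "000010101" → prefix "00001" already present; 4 new (0, 1, 0, 1)
  "0000" → prefix "0000" already present; 0 new (none)
  "000100111" → prefix "000" already present; 6 new (1, 0, 0, 1, 1, 1)
  "101011" → 6 new (1, 0, 1, 0, 1, 1)
  "01110" → prefix "0" already present; 4 new (1, 1, 1, 0)
  "10100111" → prefix "1010" already present; 4 new (0, 1, 1, 1)
  "10100" → prefix "10100" already present; 0 new (none)
  "101000" → prefix "10100" already present; 1 new (0)
  "01000" → prefix "01" already present; 3 new (0, 0, 0)
  "0101010111" → prefix "010" already present; 7 new (1, 0, 1, 0, 1, 1, 1)
  "01011001" → prefix "0101" already present; 4 new (1, 0, 0, 1)
  "10100011" → prefix "101000" already present; 2 new (1, 1)
  "1010111" → prefix "101011" already present; 1 new (1)
  "10101" → prefix "10101" already present; 0 new (none)
Total nodes = 8 + 4 + 4 + 0 + 6 + 6 + 4 + 4 + 0 + 1 + 3 + 7 + 4 + 2 + 1 + 0 = 54

54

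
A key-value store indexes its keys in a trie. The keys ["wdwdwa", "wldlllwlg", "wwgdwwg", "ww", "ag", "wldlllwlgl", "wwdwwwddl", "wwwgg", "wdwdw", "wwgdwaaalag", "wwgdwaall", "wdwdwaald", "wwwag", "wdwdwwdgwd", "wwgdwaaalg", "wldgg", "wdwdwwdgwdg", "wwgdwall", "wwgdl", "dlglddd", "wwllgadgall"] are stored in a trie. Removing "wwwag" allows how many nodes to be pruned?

A node on "wwwag"'s path can go only if nothing else ends at it or branches off below it.
The suffix "ag" (2 nodes) is used only by "wwwag"; the node for "www" still has the child "g", so pruning stops there.
Nodes removed: 2

2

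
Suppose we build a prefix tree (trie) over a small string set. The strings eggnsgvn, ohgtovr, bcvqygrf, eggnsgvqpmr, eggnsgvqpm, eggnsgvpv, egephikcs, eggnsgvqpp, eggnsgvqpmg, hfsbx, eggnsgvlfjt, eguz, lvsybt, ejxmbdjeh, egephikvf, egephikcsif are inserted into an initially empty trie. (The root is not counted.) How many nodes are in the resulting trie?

67

Insert word by word; a character creates a node only if that edge doesn't already exist:
  "eggnsgvn" → 8 new (e, g, g, n, s, g, v, n)
  "ohgtovr" → 7 new (o, h, g, t, o, v, r)
  "bcvqygrf" → 8 new (b, c, v, q, y, g, r, f)
  "eggnsgvqpmr" → prefix "eggnsgv" already present; 4 new (q, p, m, r)
  "eggnsgvqpm" → prefix "eggnsgvqpm" already present; 0 new (none)
  "eggnsgvpv" → prefix "eggnsgv" already present; 2 new (p, v)
  "egephikcs" → prefix "eg" already present; 7 new (e, p, h, i, k, c, s)
  "eggnsgvqpp" → prefix "eggnsgvqp" already present; 1 new (p)
  "eggnsgvqpmg" → prefix "eggnsgvqpm" already present; 1 new (g)
  "hfsbx" → 5 new (h, f, s, b, x)
  "eggnsgvlfjt" → prefix "eggnsgv" already present; 4 new (l, f, j, t)
  "eguz" → prefix "eg" already present; 2 new (u, z)
  "lvsybt" → 6 new (l, v, s, y, b, t)
  "ejxmbdjeh" → prefix "e" already present; 8 new (j, x, m, b, d, j, e, h)
  "egephikvf" → prefix "egephik" already present; 2 new (v, f)
  "egephikcsif" → prefix "egephikcs" already present; 2 new (i, f)
Total nodes = 8 + 7 + 8 + 4 + 0 + 2 + 7 + 1 + 1 + 5 + 4 + 2 + 6 + 8 + 2 + 2 = 67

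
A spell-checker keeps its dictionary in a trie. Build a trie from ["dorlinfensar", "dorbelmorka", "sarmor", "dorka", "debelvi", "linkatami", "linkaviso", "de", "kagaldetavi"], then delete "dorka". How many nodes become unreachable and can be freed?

Walk "dorka" from the leaf back toward the root, removing each node that no remaining word uses.
The suffix "ka" (2 nodes) is used only by "dorka"; the node for "dor" still has the child "l", so pruning stops there.
Nodes removed: 2

2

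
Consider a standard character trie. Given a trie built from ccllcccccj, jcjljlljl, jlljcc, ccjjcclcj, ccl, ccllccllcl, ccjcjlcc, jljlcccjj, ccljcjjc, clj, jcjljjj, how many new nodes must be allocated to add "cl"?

0

Every character of "cl" already lies on an existing path (it is a prefix of some stored word).
No new nodes are needed: 0.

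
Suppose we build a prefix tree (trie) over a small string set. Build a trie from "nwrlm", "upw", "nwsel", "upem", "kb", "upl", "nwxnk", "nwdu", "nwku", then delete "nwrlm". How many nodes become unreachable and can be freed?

3

Walk "nwrlm" from the leaf back toward the root, removing each node that no remaining word uses.
The suffix "rlm" (3 nodes) is used only by "nwrlm"; the node for "nw" still has the child "s", so pruning stops there.
Nodes removed: 3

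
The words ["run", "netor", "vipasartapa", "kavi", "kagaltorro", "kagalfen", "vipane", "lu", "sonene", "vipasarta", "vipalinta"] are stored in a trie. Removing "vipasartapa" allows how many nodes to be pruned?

2

A node on "vipasartapa"'s path can go only if nothing else ends at it or branches off below it.
The suffix "pa" (2 nodes) is used only by "vipasartapa"; "vipasarta" is itself a stored word, so pruning stops there.
Nodes removed: 2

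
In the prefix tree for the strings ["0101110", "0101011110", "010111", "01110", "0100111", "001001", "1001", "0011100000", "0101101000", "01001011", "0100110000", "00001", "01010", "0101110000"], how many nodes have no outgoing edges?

11

Leaves are exactly the stored words that no other stored word extends.
Those words: "00001", "001001", "0011100000", "01001011", "0100110000", "0100111", "0101011110", "0101101000", "0101110000", "01110", "1001"
Leaf count: 11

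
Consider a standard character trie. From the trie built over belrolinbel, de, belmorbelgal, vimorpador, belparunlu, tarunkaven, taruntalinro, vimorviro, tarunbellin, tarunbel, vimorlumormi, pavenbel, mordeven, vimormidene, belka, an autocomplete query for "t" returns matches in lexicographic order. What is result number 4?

taruntalinro

DFS of the "t" subtree visits, in order: "tarunbel", "tarunbellin", "tarunkaven", "taruntalinro"
Position 4: taruntalinro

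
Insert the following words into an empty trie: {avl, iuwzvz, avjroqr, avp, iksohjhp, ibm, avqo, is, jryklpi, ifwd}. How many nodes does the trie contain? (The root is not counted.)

Insert word by word; a character creates a node only if that edge doesn't already exist:
  "avl" → 3 new (a, v, l)
  "iuwzvz" → 6 new (i, u, w, z, v, z)
  "avjroqr" → prefix "av" already present; 5 new (j, r, o, q, r)
  "avp" → prefix "av" already present; 1 new (p)
  "iksohjhp" → prefix "i" already present; 7 new (k, s, o, h, j, h, p)
  "ibm" → prefix "i" already present; 2 new (b, m)
  "avqo" → prefix "av" already present; 2 new (q, o)
  "is" → prefix "i" already present; 1 new (s)
  "jryklpi" → 7 new (j, r, y, k, l, p, i)
  "ifwd" → prefix "i" already present; 3 new (f, w, d)
Total nodes = 3 + 6 + 5 + 1 + 7 + 2 + 2 + 1 + 7 + 3 = 37

37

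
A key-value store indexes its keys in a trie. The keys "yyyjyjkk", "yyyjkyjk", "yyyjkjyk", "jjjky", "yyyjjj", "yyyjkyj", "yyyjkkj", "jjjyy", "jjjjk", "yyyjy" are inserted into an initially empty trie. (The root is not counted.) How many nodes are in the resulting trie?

Trace insertions, counting only characters that open a new branch:
  "yyyjyjkk" → 8 new (y, y, y, j, y, j, k, k)
  "yyyjkyjk" → prefix "yyyj" already present; 4 new (k, y, j, k)
  "yyyjkjyk" → prefix "yyyjk" already present; 3 new (j, y, k)
  "jjjky" → 5 new (j, j, j, k, y)
  "yyyjjj" → prefix "yyyj" already present; 2 new (j, j)
  "yyyjkyj" → prefix "yyyjkyj" already present; 0 new (none)
  "yyyjkkj" → prefix "yyyjk" already present; 2 new (k, j)
  "jjjyy" → prefix "jjj" already present; 2 new (y, y)
  "jjjjk" → prefix "jjj" already present; 2 new (j, k)
  "yyyjy" → prefix "yyyjy" already present; 0 new (none)
Total nodes = 8 + 4 + 3 + 5 + 2 + 0 + 2 + 2 + 2 + 0 = 28

28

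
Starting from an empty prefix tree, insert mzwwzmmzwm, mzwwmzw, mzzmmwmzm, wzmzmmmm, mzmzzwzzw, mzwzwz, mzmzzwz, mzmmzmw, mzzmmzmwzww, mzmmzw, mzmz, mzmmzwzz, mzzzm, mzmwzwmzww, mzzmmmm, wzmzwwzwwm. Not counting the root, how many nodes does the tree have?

68

For each word, the new-node count is its length minus the longest prefix already in the trie:
  "mzwwzmmzwm" → 10 new (m, z, w, w, z, m, m, z, w, m)
  "mzwwmzw" → prefix "mzww" already present; 3 new (m, z, w)
  "mzzmmwmzm" → prefix "mz" already present; 7 new (z, m, m, w, m, z, m)
  "wzmzmmmm" → 8 new (w, z, m, z, m, m, m, m)
  "mzmzzwzzw" → prefix "mz" already present; 7 new (m, z, z, w, z, z, w)
  "mzwzwz" → prefix "mzw" already present; 3 new (z, w, z)
  "mzmzzwz" → prefix "mzmzzwz" already present; 0 new (none)
  "mzmmzmw" → prefix "mzm" already present; 4 new (m, z, m, w)
  "mzzmmzmwzww" → prefix "mzzmm" already present; 6 new (z, m, w, z, w, w)
  "mzmmzw" → prefix "mzmmz" already present; 1 new (w)
  "mzmz" → prefix "mzmz" already present; 0 new (none)
  "mzmmzwzz" → prefix "mzmmzw" already present; 2 new (z, z)
  "mzzzm" → prefix "mzz" already present; 2 new (z, m)
  "mzmwzwmzww" → prefix "mzm" already present; 7 new (w, z, w, m, z, w, w)
  "mzzmmmm" → prefix "mzzmm" already present; 2 new (m, m)
  "wzmzwwzwwm" → prefix "wzmz" already present; 6 new (w, w, z, w, w, m)
Total nodes = 10 + 3 + 7 + 8 + 7 + 3 + 0 + 4 + 6 + 1 + 0 + 2 + 2 + 7 + 2 + 6 = 68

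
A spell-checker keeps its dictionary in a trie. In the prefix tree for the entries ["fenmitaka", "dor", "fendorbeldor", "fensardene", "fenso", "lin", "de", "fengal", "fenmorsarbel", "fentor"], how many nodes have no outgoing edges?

A leaf is a node with no children — equivalently, the end of a word that is not a proper prefix of any other stored word.
Those words: "de", "dor", "fendorbeldor", "fengal", "fenmitaka", "fenmorsarbel", "fensardene", "fenso", "fentor", "lin"
Leaf count: 10

10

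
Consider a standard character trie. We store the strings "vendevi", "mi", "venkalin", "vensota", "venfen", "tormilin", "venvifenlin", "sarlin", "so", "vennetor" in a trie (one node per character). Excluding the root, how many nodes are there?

Count nodes per top-level branch (shared prefixes stored once):
  'm'-branch (mi): 2 nodes
  's'-branch (sarlin, so): 7 nodes
  't'-branch (tormilin): 8 nodes
  'v'-branch (vendevi, venfen, venkalin, vennetor, vensota, venvifenlin): 32 nodes
Sum: 49

49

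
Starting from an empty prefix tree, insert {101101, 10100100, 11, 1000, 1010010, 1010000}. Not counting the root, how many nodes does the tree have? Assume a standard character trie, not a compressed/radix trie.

16

Insert word by word; a character creates a node only if that edge doesn't already exist:
  "101101" → 6 new (1, 0, 1, 1, 0, 1)
  "10100100" → prefix "101" already present; 5 new (0, 0, 1, 0, 0)
  "11" → prefix "1" already present; 1 new (1)
  "1000" → prefix "10" already present; 2 new (0, 0)
  "1010010" → prefix "1010010" already present; 0 new (none)
  "1010000" → prefix "10100" already present; 2 new (0, 0)
Total nodes = 6 + 5 + 1 + 2 + 0 + 2 = 16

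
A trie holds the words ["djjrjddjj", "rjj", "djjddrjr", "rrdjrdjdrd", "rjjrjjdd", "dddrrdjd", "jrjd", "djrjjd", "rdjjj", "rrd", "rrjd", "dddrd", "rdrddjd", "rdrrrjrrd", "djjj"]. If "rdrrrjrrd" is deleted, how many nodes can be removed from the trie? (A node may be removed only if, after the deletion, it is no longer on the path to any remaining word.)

After clearing the end-marker at "rdrrrjrrd", prune upward until reaching a node still needed by another word.
The suffix "rrjrrd" (6 nodes) is used only by "rdrrrjrrd"; the node for "rdr" still has the child "d", so pruning stops there.
Nodes removed: 6

6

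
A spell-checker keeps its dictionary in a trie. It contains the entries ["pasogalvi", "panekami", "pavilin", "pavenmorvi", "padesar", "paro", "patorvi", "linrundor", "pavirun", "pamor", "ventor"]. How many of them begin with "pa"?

Walk to "pa"; the words in its subtree are exactly those with that prefix.
Matches: "padesar", "pamor", "panekami", "paro", "pasogalvi", "patorvi", "pavenmorvi", "pavilin", "pavirun"
Count: 9

9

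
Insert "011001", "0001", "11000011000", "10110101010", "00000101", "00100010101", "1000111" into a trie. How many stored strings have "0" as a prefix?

Walk to "0"; the words in its subtree are exactly those with that prefix.
Words under "0": 00000101, 0001, 00100010101, 011001
Count: 4

4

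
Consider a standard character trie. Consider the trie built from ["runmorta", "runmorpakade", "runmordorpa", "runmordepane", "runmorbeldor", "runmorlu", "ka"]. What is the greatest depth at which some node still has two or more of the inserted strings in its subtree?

Look for the deepest trie node that still has at least two words in its subtree.
e.g. "runmordepane" and "runmordorpa" share the prefix "runmord" of length 7; no pair shares a longer one.
Longest shared-prefix length: 7

7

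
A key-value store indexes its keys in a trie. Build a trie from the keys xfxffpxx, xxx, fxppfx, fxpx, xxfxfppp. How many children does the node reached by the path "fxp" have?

2

Walk "fxp" from the root, arriving at one node.
Characters that immediately follow "fxp" among the stored strings: {p, x}.
That node has 2 child edges.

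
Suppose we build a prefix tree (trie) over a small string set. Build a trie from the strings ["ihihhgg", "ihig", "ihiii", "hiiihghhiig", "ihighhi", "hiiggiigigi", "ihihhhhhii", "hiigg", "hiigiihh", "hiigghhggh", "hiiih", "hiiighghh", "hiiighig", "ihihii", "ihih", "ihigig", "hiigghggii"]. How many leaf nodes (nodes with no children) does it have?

Leaves are exactly the stored words that no other stored word extends.
Those words: "hiigghggii", "hiigghhggh", "hiiggiigigi", "hiigiihh", "hiiighghh", "hiiighig", "hiiihghhiig", "ihighhi", "ihigig", "ihihhgg", "ihihhhhhii", "ihihii", "ihiii"
Leaf count: 13

13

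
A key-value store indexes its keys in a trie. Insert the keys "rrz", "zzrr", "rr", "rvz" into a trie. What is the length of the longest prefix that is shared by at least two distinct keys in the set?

2

The deepest shared node is where two words last agree before diverging.
e.g. "rr" and "rrz" share the prefix "rr" of length 2; no pair shares a longer one.
Longest shared-prefix length: 2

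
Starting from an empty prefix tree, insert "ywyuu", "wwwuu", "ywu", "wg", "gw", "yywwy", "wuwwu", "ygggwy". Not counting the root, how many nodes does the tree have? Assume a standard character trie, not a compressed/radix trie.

27

For each word, the new-node count is its length minus the longest prefix already in the trie:
  "ywyuu" → 5 new (y, w, y, u, u)
  "wwwuu" → 5 new (w, w, w, u, u)
  "ywu" → prefix "yw" already present; 1 new (u)
  "wg" → prefix "w" already present; 1 new (g)
  "gw" → 2 new (g, w)
  "yywwy" → prefix "y" already present; 4 new (y, w, w, y)
  "wuwwu" → prefix "w" already present; 4 new (u, w, w, u)
  "ygggwy" → prefix "y" already present; 5 new (g, g, g, w, y)
Total nodes = 5 + 5 + 1 + 1 + 2 + 4 + 4 + 5 = 27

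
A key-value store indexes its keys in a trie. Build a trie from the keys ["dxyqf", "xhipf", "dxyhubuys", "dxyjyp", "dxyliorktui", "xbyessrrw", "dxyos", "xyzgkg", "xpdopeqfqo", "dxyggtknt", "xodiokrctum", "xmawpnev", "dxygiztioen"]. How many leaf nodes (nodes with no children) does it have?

Leaves are exactly the stored words that no other stored word extends.
Those words: "dxyggtknt", "dxygiztioen", "dxyhubuys", "dxyjyp", "dxyliorktui", "dxyos", "dxyqf", "xbyessrrw", "xhipf", "xmawpnev", "xodiokrctum", "xpdopeqfqo", "xyzgkg"
Leaf count: 13

13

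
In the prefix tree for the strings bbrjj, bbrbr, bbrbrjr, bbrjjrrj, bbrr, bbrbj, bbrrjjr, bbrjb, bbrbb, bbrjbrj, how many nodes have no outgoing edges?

6

Leaves are exactly the stored words that no other stored word extends.
Those words: "bbrbb", "bbrbj", "bbrbrjr", "bbrjbrj", "bbrjjrrj", "bbrrjjr"
Leaf count: 6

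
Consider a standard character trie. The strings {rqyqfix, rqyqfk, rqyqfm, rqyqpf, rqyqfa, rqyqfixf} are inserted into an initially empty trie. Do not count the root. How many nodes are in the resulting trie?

13

Insert word by word; a character creates a node only if that edge doesn't already exist:
  "rqyqfix" → 7 new (r, q, y, q, f, i, x)
  "rqyqfk" → prefix "rqyqf" already present; 1 new (k)
  "rqyqfm" → prefix "rqyqf" already present; 1 new (m)
  "rqyqpf" → prefix "rqyq" already present; 2 new (p, f)
  "rqyqfa" → prefix "rqyqf" already present; 1 new (a)
  "rqyqfixf" → prefix "rqyqfix" already present; 1 new (f)
Total nodes = 7 + 1 + 1 + 2 + 1 + 1 = 13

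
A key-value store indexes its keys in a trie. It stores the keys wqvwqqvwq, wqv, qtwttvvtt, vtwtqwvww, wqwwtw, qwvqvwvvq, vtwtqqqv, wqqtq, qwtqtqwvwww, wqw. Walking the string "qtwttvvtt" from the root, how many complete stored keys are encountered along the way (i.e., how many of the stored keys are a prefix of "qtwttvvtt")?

Traverse "qtwttvvtt" character by character; count nodes along the way that are marked as word ends.
Prefixes of the query that are stored words: "qtwttvvtt"
Count: 1

1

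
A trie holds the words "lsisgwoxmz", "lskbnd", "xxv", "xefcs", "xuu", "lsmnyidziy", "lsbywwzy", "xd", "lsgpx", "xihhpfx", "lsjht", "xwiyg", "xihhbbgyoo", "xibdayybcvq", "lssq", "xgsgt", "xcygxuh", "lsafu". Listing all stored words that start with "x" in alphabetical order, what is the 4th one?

Words with prefix "x", in lexicographic order: "xcygxuh", "xd", "xefcs", "xgsgt", "xibdayybcvq", "xihhbbgyoo", "xihhpfx", "xuu", "xwiyg", "xxv"
Position 4: xgsgt

xgsgt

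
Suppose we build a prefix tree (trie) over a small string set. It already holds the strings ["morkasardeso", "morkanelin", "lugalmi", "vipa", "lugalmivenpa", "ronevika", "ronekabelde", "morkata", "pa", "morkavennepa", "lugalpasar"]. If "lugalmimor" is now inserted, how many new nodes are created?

3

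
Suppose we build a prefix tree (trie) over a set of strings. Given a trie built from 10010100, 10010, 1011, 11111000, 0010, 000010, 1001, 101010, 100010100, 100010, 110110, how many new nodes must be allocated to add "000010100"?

3

"000010" is already a path in the trie; the remaining "100" must be added.
So 9 − 6 = 3 new nodes.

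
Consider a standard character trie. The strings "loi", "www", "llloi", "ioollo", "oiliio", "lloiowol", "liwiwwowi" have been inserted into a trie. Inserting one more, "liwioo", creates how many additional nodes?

"liwi" is already a path in the trie; the remaining "oo" must be added.
So 6 − 4 = 2 new nodes.

2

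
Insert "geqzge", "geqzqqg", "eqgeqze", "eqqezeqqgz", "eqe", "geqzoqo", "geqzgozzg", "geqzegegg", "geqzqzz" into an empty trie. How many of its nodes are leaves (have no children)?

9

A leaf is a node with no children — equivalently, the end of a word that is not a proper prefix of any other stored word.
Those words: "eqe", "eqgeqze", "eqqezeqqgz", "geqzegegg", "geqzge", "geqzgozzg", "geqzoqo", "geqzqqg", "geqzqzz"
Leaf count: 9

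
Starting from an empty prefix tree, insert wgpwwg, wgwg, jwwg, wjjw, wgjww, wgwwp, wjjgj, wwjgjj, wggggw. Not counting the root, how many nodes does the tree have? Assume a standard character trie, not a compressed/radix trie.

31

Trace insertions, counting only characters that open a new branch:
  "wgpwwg" → 6 new (w, g, p, w, w, g)
  "wgwg" → prefix "wg" already present; 2 new (w, g)
  "jwwg" → 4 new (j, w, w, g)
  "wjjw" → prefix "w" already present; 3 new (j, j, w)
  "wgjww" → prefix "wg" already present; 3 new (j, w, w)
  "wgwwp" → prefix "wgw" already present; 2 new (w, p)
  "wjjgj" → prefix "wjj" already present; 2 new (g, j)
  "wwjgjj" → prefix "w" already present; 5 new (w, j, g, j, j)
  "wggggw" → prefix "wg" already present; 4 new (g, g, g, w)
Total nodes = 6 + 2 + 4 + 3 + 3 + 2 + 2 + 5 + 4 = 31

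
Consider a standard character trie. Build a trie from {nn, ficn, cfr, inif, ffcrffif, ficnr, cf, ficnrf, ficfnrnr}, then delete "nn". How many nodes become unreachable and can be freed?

A node on "nn"'s path can go only if nothing else ends at it or branches off below it.
No other word shares any prefix with "nn", so all 2 of its nodes go.
Nodes removed: 2

2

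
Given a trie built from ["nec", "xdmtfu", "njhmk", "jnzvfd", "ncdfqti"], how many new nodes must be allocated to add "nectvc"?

3

"nec" is already a path in the trie; the remaining "tvc" must be added.
So 6 − 3 = 3 new nodes.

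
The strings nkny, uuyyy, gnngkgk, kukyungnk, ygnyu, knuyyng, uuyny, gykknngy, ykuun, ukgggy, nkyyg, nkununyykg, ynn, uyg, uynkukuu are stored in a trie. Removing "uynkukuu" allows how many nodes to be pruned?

6

Walk "uynkukuu" from the leaf back toward the root, removing each node that no remaining word uses.
The suffix "nkukuu" (6 nodes) is used only by "uynkukuu"; the node for "uy" still has the child "g", so pruning stops there.
Nodes removed: 6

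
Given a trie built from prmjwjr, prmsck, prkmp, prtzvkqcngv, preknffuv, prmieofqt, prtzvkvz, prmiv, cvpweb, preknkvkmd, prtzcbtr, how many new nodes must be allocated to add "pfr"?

"p" is already a path in the trie; the remaining "fr" must be added.
So 3 − 1 = 2 new nodes.

2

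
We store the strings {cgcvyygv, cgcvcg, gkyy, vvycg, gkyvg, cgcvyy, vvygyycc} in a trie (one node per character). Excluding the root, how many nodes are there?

Trace insertions, counting only characters that open a new branch:
  "cgcvyygv" → 8 new (c, g, c, v, y, y, g, v)
  "cgcvcg" → prefix "cgcv" already present; 2 new (c, g)
  "gkyy" → 4 new (g, k, y, y)
  "vvycg" → 5 new (v, v, y, c, g)
  "gkyvg" → prefix "gky" already present; 2 new (v, g)
  "cgcvyy" → prefix "cgcvyy" already present; 0 new (none)
  "vvygyycc" → prefix "vvy" already present; 5 new (g, y, y, c, c)
Total nodes = 8 + 2 + 4 + 5 + 2 + 0 + 5 = 26

26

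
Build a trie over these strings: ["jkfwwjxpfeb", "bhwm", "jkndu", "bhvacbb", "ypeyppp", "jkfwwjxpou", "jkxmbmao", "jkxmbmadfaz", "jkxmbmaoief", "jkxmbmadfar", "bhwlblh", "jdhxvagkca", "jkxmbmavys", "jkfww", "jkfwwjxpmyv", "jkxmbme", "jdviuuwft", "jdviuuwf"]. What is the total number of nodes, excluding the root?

Trace insertions, counting only characters that open a new branch:
  "jkfwwjxpfeb" → 11 new (j, k, f, w, w, j, x, p, f, e, b)
  "bhwm" → 4 new (b, h, w, m)
  "jkndu" → prefix "jk" already present; 3 new (n, d, u)
  "bhvacbb" → prefix "bh" already present; 5 new (v, a, c, b, b)
  "ypeyppp" → 7 new (y, p, e, y, p, p, p)
  "jkfwwjxpou" → prefix "jkfwwjxp" already present; 2 new (o, u)
  "jkxmbmao" → prefix "jk" already present; 6 new (x, m, b, m, a, o)
  "jkxmbmadfaz" → prefix "jkxmbma" already present; 4 new (d, f, a, z)
  "jkxmbmaoief" → prefix "jkxmbmao" already present; 3 new (i, e, f)
  "jkxmbmadfar" → prefix "jkxmbmadfa" already present; 1 new (r)
  "bhwlblh" → prefix "bhw" already present; 4 new (l, b, l, h)
  "jdhxvagkca" → prefix "j" already present; 9 new (d, h, x, v, a, g, k, c, a)
  "jkxmbmavys" → prefix "jkxmbma" already present; 3 new (v, y, s)
  "jkfww" → prefix "jkfww" already present; 0 new (none)
  "jkfwwjxpmyv" → prefix "jkfwwjxp" already present; 3 new (m, y, v)
  "jkxmbme" → prefix "jkxmbm" already present; 1 new (e)
  "jdviuuwft" → prefix "jd" already present; 7 new (v, i, u, u, w, f, t)
  "jdviuuwf" → prefix "jdviuuwf" already present; 0 new (none)
Total nodes = 11 + 4 + 3 + 5 + 7 + 2 + 6 + 4 + 3 + 1 + 4 + 9 + 3 + 0 + 3 + 1 + 7 + 0 = 73

73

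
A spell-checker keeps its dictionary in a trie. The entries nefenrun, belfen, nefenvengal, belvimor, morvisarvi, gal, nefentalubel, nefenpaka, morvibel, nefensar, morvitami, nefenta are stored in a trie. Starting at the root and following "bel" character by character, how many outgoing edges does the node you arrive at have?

The children of the "bel" node are the distinct next characters among strings starting with "bel".
Distinct next characters after "bel": f, v.
That node has 2 child edges.

2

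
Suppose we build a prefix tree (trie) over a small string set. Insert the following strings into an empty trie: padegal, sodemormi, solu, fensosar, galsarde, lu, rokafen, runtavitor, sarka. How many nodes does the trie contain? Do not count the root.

56

For each word, the new-node count is its length minus the longest prefix already in the trie:
  "padegal" → 7 new (p, a, d, e, g, a, l)
  "sodemormi" → 9 new (s, o, d, e, m, o, r, m, i)
  "solu" → prefix "so" already present; 2 new (l, u)
  "fensosar" → 8 new (f, e, n, s, o, s, a, r)
  "galsarde" → 8 new (g, a, l, s, a, r, d, e)
  "lu" → 2 new (l, u)
  "rokafen" → 7 new (r, o, k, a, f, e, n)
  "runtavitor" → prefix "r" already present; 9 new (u, n, t, a, v, i, t, o, r)
  "sarka" → prefix "s" already present; 4 new (a, r, k, a)
Total nodes = 7 + 9 + 2 + 8 + 8 + 2 + 7 + 9 + 4 = 56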